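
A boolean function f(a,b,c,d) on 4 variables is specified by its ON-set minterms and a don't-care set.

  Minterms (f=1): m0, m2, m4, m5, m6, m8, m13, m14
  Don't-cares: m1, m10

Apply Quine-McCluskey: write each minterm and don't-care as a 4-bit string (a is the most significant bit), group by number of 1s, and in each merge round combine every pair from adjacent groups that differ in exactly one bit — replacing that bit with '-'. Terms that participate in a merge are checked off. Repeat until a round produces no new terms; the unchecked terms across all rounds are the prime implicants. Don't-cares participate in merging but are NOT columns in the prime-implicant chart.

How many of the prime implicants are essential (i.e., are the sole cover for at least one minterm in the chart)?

3

Round 0: 0000✓ 0001✓ 0010✓ 0100✓ 0101✓ 0110✓ 1000✓ 1010✓ 1101✓ 1110✓
Round 1: -000✓ -010✓ -101 -110✓ 0-00✓ 0-01✓ 0-10✓ 00-0✓ 000-✓ 01-0✓ 010-✓ 1-10✓ 10-0✓
Round 2: --10 -0-0 0--0 0-0-
PIs = {--10, -0-0, -101, 0--0, 0-0-}
Coverage chart:
  m0: -0-0,0--0,0-0-
  m2: --10,-0-0,0--0
  m4: 0--0,0-0-
  m5: -101,0-0-
  m6: --10,0--0
  m8: -0-0 ←essential
  m13: -101 ←essential
  m14: --10 ←essential
Essential: --10, -0-0, -101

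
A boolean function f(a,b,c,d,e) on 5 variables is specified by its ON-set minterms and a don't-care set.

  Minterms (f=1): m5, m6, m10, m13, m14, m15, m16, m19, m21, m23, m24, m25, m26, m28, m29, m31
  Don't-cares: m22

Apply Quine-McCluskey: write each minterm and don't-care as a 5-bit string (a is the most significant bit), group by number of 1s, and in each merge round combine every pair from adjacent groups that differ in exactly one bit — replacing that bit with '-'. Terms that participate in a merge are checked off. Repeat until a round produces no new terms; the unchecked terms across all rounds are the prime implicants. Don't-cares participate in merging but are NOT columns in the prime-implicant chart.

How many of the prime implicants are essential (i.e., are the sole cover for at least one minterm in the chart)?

4

[col 0] 00101*, 00110*, 01010*, 01101*, 01110*, 01111*, 10000*, 10011*, 10101*, 10110*, 10111*, 11000*, 11001*, 11010*, 11100*, 11101*, 11111*
[col 1] -0101*, -0110, -1010, -1101*, -1111*, 0-101*, 0-110, 01-10, 011-1*, 0111-, 1-000, 1-101*, 1-111*, 10-11, 101-1*, 1011-, 11-00*, 11-01*, 110-0, 1100-*, 111-1*, 1110-*
[col 2] --101, -11-1, 1-1-1, 11-0-
Prime implicants: --101, -0110, -1010, -11-1, 0-110, 01-10, 0111-, 1-000, 1-1-1, 10-11, 1011-, 11-0-, 110-0
PI chart (minterm → PIs covering it):
  5 | --101  (sole → essential)
  6 | -0110,0-110
  10 | -1010,01-10
  13 | --101,-11-1
  14 | 0-110,01-10,0111-
  15 | -11-1,0111-
  16 | 1-000  (sole → essential)
  19 | 10-11  (sole → essential)
  21 | --101,1-1-1
  23 | 1-1-1,10-11,1011-
  24 | 1-000,11-0-,110-0
  25 | 11-0-  (sole → essential)
  26 | -1010,110-0
  28 | 11-0-  (sole → essential)
  29 | --101,-11-1,1-1-1,11-0-
  31 | -11-1,1-1-1
Essential prime implicants: --101, 1-000, 10-11, 11-0-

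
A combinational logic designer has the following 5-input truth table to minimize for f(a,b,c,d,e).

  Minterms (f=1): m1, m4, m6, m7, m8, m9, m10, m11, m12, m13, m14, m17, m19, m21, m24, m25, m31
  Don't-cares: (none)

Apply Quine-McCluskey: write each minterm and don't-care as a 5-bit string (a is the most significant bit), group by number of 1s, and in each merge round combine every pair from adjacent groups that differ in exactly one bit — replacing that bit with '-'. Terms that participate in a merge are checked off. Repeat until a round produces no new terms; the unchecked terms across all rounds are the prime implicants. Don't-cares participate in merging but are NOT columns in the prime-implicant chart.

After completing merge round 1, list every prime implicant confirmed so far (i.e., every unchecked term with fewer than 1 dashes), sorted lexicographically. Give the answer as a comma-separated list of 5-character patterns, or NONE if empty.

11111

size-2^0 implicants → 00001(✓)  00100(✓)  00110(✓)  00111(✓)  01000(✓)  01001(✓)  01010(✓)  01011(✓)  01100(✓)  01101(✓)  01110(✓)  10001(✓)  10011(✓)  10101(✓)  11000(✓)  11001(✓)  11111
size-2^1 implicants → -0001(✓)  -1000(✓)  -1001(✓)  0-001(✓)  0-100(✓)  0-110(✓)  001-0(✓)  0011-  01-00(✓)  01-01(✓)  01-10(✓)  010-0(✓)  010-1(✓)  0100-(✓)  0101-(✓)  011-0(✓)  0110-(✓)  1-001(✓)  10-01  100-1  1100-(✓)
size-2^2 implicants → --001  -100-  0-1-0  01--0  01-0-  010--
Unchecked terms (primes): --001, -100-, 0-1-0, 0011-, 01--0, 01-0-, 010--, 10-01, 100-1, 11111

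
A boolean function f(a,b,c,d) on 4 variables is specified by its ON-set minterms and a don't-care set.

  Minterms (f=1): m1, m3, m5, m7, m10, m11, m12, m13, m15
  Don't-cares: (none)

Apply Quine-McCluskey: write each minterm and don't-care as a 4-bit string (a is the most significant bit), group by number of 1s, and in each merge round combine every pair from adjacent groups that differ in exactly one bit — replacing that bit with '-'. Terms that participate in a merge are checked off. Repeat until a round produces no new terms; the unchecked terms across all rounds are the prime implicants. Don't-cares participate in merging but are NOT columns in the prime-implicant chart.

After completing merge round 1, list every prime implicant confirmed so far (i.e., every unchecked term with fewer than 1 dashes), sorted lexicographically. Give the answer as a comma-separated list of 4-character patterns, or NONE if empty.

NONE

Round 0: 0001✓ 0011✓ 0101✓ 0111✓ 1010✓ 1011✓ 1100✓ 1101✓ 1111✓
Round 1: -011✓ -101✓ -111✓ 0-01✓ 0-11✓ 00-1✓ 01-1✓ 1-11✓ 101- 11-1✓ 110-
Round 2: --11 -1-1 0--1
PIs = {--11, -1-1, 0--1, 101-, 110-}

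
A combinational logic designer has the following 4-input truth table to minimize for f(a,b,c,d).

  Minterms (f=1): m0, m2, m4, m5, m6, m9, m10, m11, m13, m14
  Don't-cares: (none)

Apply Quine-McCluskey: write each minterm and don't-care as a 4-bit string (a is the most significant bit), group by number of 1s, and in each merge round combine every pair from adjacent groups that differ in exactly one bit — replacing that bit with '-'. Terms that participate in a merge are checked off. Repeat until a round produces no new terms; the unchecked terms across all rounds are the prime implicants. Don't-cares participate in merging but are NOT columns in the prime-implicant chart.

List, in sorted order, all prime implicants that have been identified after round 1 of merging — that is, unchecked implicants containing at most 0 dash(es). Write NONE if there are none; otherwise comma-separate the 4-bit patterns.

NONE

size-2^0 implicants → 0000(✓)  0010(✓)  0100(✓)  0101(✓)  0110(✓)  1001(✓)  1010(✓)  1011(✓)  1101(✓)  1110(✓)
size-2^1 implicants → -010(✓)  -101  -110(✓)  0-00(✓)  0-10(✓)  00-0(✓)  01-0(✓)  010-  1-01  1-10(✓)  10-1  101-
size-2^2 implicants → --10  0--0
Unchecked terms (primes): --10, -101, 0--0, 010-, 1-01, 10-1, 101-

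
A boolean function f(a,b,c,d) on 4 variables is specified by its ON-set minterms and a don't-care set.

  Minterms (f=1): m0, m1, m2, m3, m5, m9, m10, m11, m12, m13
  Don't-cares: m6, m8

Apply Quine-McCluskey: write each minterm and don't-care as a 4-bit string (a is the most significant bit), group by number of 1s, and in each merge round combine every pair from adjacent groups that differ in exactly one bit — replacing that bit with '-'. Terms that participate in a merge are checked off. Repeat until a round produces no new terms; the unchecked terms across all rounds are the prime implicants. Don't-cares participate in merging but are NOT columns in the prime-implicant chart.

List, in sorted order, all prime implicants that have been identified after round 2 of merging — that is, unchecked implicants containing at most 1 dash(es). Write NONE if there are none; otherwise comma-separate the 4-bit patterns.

size-2^0 implicants → 0000(✓)  0001(✓)  0010(✓)  0011(✓)  0101(✓)  0110(✓)  1000(✓)  1001(✓)  1010(✓)  1011(✓)  1100(✓)  1101(✓)
size-2^1 implicants → -000(✓)  -001(✓)  -010(✓)  -011(✓)  -101(✓)  0-01(✓)  0-10  00-0(✓)  00-1(✓)  000-(✓)  001-(✓)  1-00(✓)  1-01(✓)  10-0(✓)  10-1(✓)  100-(✓)  101-(✓)  110-(✓)
size-2^2 implicants → --01  -0-0(✓)  -0-1(✓)  -00-(✓)  -01-(✓)  00--(✓)  1-0-  10--(✓)
size-2^3 implicants → -0--
Unchecked terms (primes): --01, -0--, 0-10, 1-0-

0-10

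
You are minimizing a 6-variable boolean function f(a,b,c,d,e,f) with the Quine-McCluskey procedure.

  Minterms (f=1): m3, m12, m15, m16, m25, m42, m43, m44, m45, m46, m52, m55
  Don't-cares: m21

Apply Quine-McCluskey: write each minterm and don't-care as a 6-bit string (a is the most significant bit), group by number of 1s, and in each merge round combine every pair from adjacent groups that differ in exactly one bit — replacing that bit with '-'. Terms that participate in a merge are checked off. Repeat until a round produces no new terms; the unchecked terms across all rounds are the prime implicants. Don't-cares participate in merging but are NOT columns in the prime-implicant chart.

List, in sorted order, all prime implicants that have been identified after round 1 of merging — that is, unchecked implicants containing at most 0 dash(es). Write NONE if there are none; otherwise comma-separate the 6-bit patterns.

[col 0] 000011, 001100*, 001111, 010000, 010101, 011001, 101010*, 101011*, 101100*, 101101*, 101110*, 110100, 110111
[col 1] -01100, 101-10, 10101-, 1011-0, 10110-
Prime implicants: -01100, 000011, 001111, 010000, 010101, 011001, 101-10, 10101-, 1011-0, 10110-, 110100, 110111

000011, 001111, 010000, 010101, 011001, 110100, 110111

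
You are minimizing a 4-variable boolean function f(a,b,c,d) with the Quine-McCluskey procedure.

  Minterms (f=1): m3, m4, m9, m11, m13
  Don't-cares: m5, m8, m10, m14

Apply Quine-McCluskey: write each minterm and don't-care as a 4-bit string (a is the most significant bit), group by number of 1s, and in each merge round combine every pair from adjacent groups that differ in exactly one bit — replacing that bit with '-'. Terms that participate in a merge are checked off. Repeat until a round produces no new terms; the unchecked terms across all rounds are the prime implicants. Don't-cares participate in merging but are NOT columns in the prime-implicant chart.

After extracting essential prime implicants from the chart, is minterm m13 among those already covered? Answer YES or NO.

Round 0: 0011✓ 0100✓ 0101✓ 1000✓ 1001✓ 1010✓ 1011✓ 1101✓ 1110✓
Round 1: -011 -101 010- 1-01 1-10 10-0✓ 10-1✓ 100-✓ 101-✓
Round 2: 10--
PIs = {-011, -101, 010-, 1-01, 1-10, 10--}
Coverage chart:
  m3: -011 ←essential
  m4: 010- ←essential
  m9: 1-01,10--
  m11: -011,10--
  m13: -101,1-01
Essential: -011, 010-

NO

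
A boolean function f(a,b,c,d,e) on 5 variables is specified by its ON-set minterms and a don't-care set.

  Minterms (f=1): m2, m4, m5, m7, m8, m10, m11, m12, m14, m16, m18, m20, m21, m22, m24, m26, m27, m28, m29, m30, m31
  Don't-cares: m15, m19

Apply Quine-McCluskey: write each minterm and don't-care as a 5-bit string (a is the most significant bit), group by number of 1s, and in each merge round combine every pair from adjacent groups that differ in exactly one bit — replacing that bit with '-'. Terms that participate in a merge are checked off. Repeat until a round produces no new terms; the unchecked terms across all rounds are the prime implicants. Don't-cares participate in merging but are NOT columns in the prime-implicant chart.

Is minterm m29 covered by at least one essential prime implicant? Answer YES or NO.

[col 0] 00010*, 00100*, 00101*, 00111*, 01000*, 01010*, 01011*, 01100*, 01110*, 01111*, 10000*, 10010*, 10011*, 10100*, 10101*, 10110*, 11000*, 11010*, 11011*, 11100*, 11101*, 11110*, 11111*
[col 1] -0010*, -0100*, -0101*, -1000*, -1010*, -1011*, -1100*, -1110*, -1111*, 0-010*, 0-100*, 0-111, 001-1, 0010-*, 01-00*, 01-10*, 01-11*, 010-0*, 0101-*, 011-0*, 0111-*, 1-000*, 1-010*, 1-011*, 1-100*, 1-101*, 1-110*, 10-00*, 10-10*, 100-0*, 1001-*, 101-0*, 1010-*, 11-00*, 11-10*, 11-11*, 110-0*, 1101-*, 111-0*, 111-1*, 1110-*, 1111-*
[col 2] --010, --100, -010-, -1-00*, -1-10*, -1-11*, -10-0*, -101-*, -11-0*, -111-*, 01--0*, 01-1-*, 1--00*, 1--10*, 1-0-0*, 1-01-, 1-1-0*, 1-10-, 10--0*, 11--0*, 11-1-*, 111--
[col 3] -1--0, -1-1-, 1---0
Prime implicants: --010, --100, -010-, -1--0, -1-1-, 0-111, 001-1, 1---0, 1-01-, 1-10-, 111--
PI chart (minterm → PIs covering it):
  2 | --010  (sole → essential)
  4 | --100,-010-
  5 | -010-,001-1
  7 | 0-111,001-1
  8 | -1--0  (sole → essential)
  10 | --010,-1--0,-1-1-
  11 | -1-1-  (sole → essential)
  12 | --100,-1--0
  14 | -1--0,-1-1-
  16 | 1---0  (sole → essential)
  18 | --010,1---0,1-01-
  20 | --100,-010-,1---0,1-10-
  21 | -010-,1-10-
  22 | 1---0  (sole → essential)
  24 | -1--0,1---0
  26 | --010,-1--0,-1-1-,1---0,1-01-
  27 | -1-1-,1-01-
  28 | --100,-1--0,1---0,1-10-,111--
  29 | 1-10-,111--
  30 | -1--0,-1-1-,1---0,111--
  31 | -1-1-,111--
Essential prime implicants: --010, -1--0, -1-1-, 1---0

NO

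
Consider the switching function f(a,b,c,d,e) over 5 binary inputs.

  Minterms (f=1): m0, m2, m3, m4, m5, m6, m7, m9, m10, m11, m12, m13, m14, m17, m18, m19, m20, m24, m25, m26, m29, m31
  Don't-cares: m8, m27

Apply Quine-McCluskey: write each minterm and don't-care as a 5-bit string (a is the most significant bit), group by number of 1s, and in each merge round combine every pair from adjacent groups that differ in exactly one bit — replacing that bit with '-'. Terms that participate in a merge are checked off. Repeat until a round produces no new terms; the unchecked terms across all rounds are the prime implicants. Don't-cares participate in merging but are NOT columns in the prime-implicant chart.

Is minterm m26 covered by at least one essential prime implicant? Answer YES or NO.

YES

size-2^0 implicants → 00000(✓)  00010(✓)  00011(✓)  00100(✓)  00101(✓)  00110(✓)  00111(✓)  01000(✓)  01001(✓)  01010(✓)  01011(✓)  01100(✓)  01101(✓)  01110(✓)  10001(✓)  10010(✓)  10011(✓)  10100(✓)  11000(✓)  11001(✓)  11010(✓)  11011(✓)  11101(✓)  11111(✓)
size-2^1 implicants → -0010(✓)  -0011(✓)  -0100  -1000(✓)  -1001(✓)  -1010(✓)  -1011(✓)  -1101(✓)  0-000(✓)  0-010(✓)  0-011(✓)  0-100(✓)  0-101(✓)  0-110(✓)  00-00(✓)  00-10(✓)  00-11(✓)  000-0(✓)  0001-(✓)  001-0(✓)  001-1(✓)  0010-(✓)  0011-(✓)  01-00(✓)  01-01(✓)  01-10(✓)  010-0(✓)  010-1(✓)  0100-(✓)  0101-(✓)  011-0(✓)  0110-(✓)  1-001(✓)  1-010(✓)  1-011(✓)  100-1(✓)  1001-(✓)  11-01(✓)  11-11(✓)  110-0(✓)  110-1(✓)  1100-(✓)  1101-(✓)  111-1(✓)
size-2^2 implicants → --010(✓)  --011(✓)  -001-(✓)  -1-01  -10-0(✓)  -10-1(✓)  -100-(✓)  -101-(✓)  0--00(✓)  0--10(✓)  0-0-0(✓)  0-01-(✓)  0-1-0(✓)  0-10-  00--0(✓)  00-1-  001--  01--0(✓)  01-0-  010--(✓)  1-0-1  1-01-(✓)  11--1  110--(✓)
size-2^3 implicants → --01-  -10--  0---0
Unchecked terms (primes): --01-, -0100, -1-01, -10--, 0---0, 0-10-, 00-1-, 001--, 01-0-, 1-0-1, 11--1
Minterm coverage:
  m0 ⊆ 0---0 [E]
  m2 ⊆ --01-,0---0,00-1-
  m3 ⊆ --01-,00-1-
  m4 ⊆ -0100,0---0,0-10-,001--
  m5 ⊆ 0-10-,001--
  m6 ⊆ 0---0,00-1-,001--
  m7 ⊆ 00-1-,001--
  m9 ⊆ -1-01,-10--,01-0-
  m10 ⊆ --01-,-10--,0---0
  m11 ⊆ --01-,-10--
  m12 ⊆ 0---0,0-10-,01-0-
  m13 ⊆ -1-01,0-10-,01-0-
  m14 ⊆ 0---0 [E]
  m17 ⊆ 1-0-1 [E]
  m18 ⊆ --01- [E]
  m19 ⊆ --01-,1-0-1
  m20 ⊆ -0100 [E]
  m24 ⊆ -10-- [E]
  m25 ⊆ -1-01,-10--,1-0-1,11--1
  m26 ⊆ --01-,-10--
  m29 ⊆ -1-01,11--1
  m31 ⊆ 11--1 [E]
E = {--01-, -0100, -10--, 0---0, 1-0-1, 11--1}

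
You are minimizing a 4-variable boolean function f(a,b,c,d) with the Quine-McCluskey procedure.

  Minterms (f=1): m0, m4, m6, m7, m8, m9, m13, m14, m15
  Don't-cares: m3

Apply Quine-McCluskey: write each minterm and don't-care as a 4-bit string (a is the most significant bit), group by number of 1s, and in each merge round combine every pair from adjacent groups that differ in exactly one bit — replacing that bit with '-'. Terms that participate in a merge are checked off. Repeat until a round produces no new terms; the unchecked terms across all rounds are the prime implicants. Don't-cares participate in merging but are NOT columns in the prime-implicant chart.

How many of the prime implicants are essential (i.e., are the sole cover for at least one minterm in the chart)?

1

size-2^0 implicants → 0000(✓)  0011(✓)  0100(✓)  0110(✓)  0111(✓)  1000(✓)  1001(✓)  1101(✓)  1110(✓)  1111(✓)
size-2^1 implicants → -000  -110(✓)  -111(✓)  0-00  0-11  01-0  011-(✓)  1-01  100-  11-1  111-(✓)
size-2^2 implicants → -11-
Unchecked terms (primes): -000, -11-, 0-00, 0-11, 01-0, 1-01, 100-, 11-1
Minterm coverage:
  m0 ⊆ -000,0-00
  m4 ⊆ 0-00,01-0
  m6 ⊆ -11-,01-0
  m7 ⊆ -11-,0-11
  m8 ⊆ -000,100-
  m9 ⊆ 1-01,100-
  m13 ⊆ 1-01,11-1
  m14 ⊆ -11- [E]
  m15 ⊆ -11-,11-1
E = {-11-}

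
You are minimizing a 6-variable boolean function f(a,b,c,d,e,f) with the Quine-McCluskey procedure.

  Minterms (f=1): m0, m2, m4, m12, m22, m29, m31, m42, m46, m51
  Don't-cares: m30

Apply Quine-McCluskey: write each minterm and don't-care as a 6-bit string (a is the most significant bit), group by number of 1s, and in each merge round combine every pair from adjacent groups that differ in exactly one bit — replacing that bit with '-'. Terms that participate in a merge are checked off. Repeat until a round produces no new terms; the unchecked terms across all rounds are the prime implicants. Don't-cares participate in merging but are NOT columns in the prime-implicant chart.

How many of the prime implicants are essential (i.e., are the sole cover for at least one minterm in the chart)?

6

size-2^0 implicants → 000000(✓)  000010(✓)  000100(✓)  001100(✓)  010110(✓)  011101(✓)  011110(✓)  011111(✓)  101010(✓)  101110(✓)  110011
size-2^1 implicants → 00-100  000-00  0000-0  01-110  0111-1  01111-  101-10
Unchecked terms (primes): 00-100, 000-00, 0000-0, 01-110, 0111-1, 01111-, 101-10, 110011
Minterm coverage:
  m0 ⊆ 000-00,0000-0
  m2 ⊆ 0000-0 [E]
  m4 ⊆ 00-100,000-00
  m12 ⊆ 00-100 [E]
  m22 ⊆ 01-110 [E]
  m29 ⊆ 0111-1 [E]
  m31 ⊆ 0111-1,01111-
  m42 ⊆ 101-10 [E]
  m46 ⊆ 101-10 [E]
  m51 ⊆ 110011 [E]
E = {00-100, 0000-0, 01-110, 0111-1, 101-10, 110011}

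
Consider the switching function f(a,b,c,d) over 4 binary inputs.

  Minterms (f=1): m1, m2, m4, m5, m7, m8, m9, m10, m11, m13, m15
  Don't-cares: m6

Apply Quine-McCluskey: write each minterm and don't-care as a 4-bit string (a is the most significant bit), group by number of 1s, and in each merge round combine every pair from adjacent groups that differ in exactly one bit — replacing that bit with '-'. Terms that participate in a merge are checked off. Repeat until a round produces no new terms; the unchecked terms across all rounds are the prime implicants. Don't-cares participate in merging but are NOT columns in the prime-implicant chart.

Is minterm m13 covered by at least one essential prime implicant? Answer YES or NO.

YES

Round 0: 0001✓ 0010✓ 0100✓ 0101✓ 0110✓ 0111✓ 1000✓ 1001✓ 1010✓ 1011✓ 1101✓ 1111✓
Round 1: -001✓ -010 -101✓ -111✓ 0-01✓ 0-10 01-0✓ 01-1✓ 010-✓ 011-✓ 1-01✓ 1-11✓ 10-0✓ 10-1✓ 100-✓ 101-✓ 11-1✓
Round 2: --01 -1-1 01-- 1--1 10--
PIs = {--01, -010, -1-1, 0-10, 01--, 1--1, 10--}
Coverage chart:
  m1: --01 ←essential
  m2: -010,0-10
  m4: 01-- ←essential
  m5: --01,-1-1,01--
  m7: -1-1,01--
  m8: 10-- ←essential
  m9: --01,1--1,10--
  m10: -010,10--
  m11: 1--1,10--
  m13: --01,-1-1,1--1
  m15: -1-1,1--1
Essential: --01, 01--, 10--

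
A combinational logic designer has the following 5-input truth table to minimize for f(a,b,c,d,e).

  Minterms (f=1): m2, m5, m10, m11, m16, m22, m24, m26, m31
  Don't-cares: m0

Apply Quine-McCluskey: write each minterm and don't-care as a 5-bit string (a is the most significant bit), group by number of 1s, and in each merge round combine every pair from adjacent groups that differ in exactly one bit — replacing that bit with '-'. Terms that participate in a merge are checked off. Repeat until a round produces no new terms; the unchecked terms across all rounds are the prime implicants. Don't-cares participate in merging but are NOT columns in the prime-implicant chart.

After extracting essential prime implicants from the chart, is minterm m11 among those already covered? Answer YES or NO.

YES

size-2^0 implicants → 00000(✓)  00010(✓)  00101  01010(✓)  01011(✓)  10000(✓)  10110  11000(✓)  11010(✓)  11111
size-2^1 implicants → -0000  -1010  0-010  000-0  0101-  1-000  110-0
Unchecked terms (primes): -0000, -1010, 0-010, 000-0, 00101, 0101-, 1-000, 10110, 110-0, 11111
Minterm coverage:
  m2 ⊆ 0-010,000-0
  m5 ⊆ 00101 [E]
  m10 ⊆ -1010,0-010,0101-
  m11 ⊆ 0101- [E]
  m16 ⊆ -0000,1-000
  m22 ⊆ 10110 [E]
  m24 ⊆ 1-000,110-0
  m26 ⊆ -1010,110-0
  m31 ⊆ 11111 [E]
E = {00101, 0101-, 10110, 11111}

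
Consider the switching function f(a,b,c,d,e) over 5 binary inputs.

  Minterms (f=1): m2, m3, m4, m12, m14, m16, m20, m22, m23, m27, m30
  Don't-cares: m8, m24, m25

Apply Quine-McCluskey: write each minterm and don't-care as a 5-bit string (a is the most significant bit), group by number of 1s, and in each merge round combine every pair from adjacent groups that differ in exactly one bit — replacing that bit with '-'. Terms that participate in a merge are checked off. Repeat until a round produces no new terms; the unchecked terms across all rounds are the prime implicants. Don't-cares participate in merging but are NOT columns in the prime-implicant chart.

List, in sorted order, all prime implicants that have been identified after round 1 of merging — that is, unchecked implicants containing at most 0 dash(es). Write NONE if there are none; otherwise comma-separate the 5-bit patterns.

NONE

size-2^0 implicants → 00010(✓)  00011(✓)  00100(✓)  01000(✓)  01100(✓)  01110(✓)  10000(✓)  10100(✓)  10110(✓)  10111(✓)  11000(✓)  11001(✓)  11011(✓)  11110(✓)
size-2^1 implicants → -0100  -1000  -1110  0-100  0001-  01-00  011-0  1-000  1-110  10-00  101-0  1011-  110-1  1100-
Unchecked terms (primes): -0100, -1000, -1110, 0-100, 0001-, 01-00, 011-0, 1-000, 1-110, 10-00, 101-0, 1011-, 110-1, 1100-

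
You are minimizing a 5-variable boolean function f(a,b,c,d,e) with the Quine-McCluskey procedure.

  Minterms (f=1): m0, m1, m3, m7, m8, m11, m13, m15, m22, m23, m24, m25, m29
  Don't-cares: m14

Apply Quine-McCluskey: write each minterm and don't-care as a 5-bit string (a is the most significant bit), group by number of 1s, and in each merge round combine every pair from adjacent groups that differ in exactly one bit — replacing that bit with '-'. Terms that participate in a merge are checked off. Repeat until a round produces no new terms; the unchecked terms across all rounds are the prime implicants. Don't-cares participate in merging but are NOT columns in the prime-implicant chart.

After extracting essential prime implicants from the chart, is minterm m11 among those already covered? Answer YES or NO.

size-2^0 implicants → 00000(✓)  00001(✓)  00011(✓)  00111(✓)  01000(✓)  01011(✓)  01101(✓)  01110(✓)  01111(✓)  10110(✓)  10111(✓)  11000(✓)  11001(✓)  11101(✓)
size-2^1 implicants → -0111  -1000  -1101  0-000  0-011(✓)  0-111(✓)  00-11(✓)  000-1  0000-  01-11(✓)  011-1  0111-  1011-  11-01  1100-
size-2^2 implicants → 0--11
Unchecked terms (primes): -0111, -1000, -1101, 0--11, 0-000, 000-1, 0000-, 011-1, 0111-, 1011-, 11-01, 1100-
Minterm coverage:
  m0 ⊆ 0-000,0000-
  m1 ⊆ 000-1,0000-
  m3 ⊆ 0--11,000-1
  m7 ⊆ -0111,0--11
  m8 ⊆ -1000,0-000
  m11 ⊆ 0--11 [E]
  m13 ⊆ -1101,011-1
  m15 ⊆ 0--11,011-1,0111-
  m22 ⊆ 1011- [E]
  m23 ⊆ -0111,1011-
  m24 ⊆ -1000,1100-
  m25 ⊆ 11-01,1100-
  m29 ⊆ -1101,11-01
E = {0--11, 1011-}

YES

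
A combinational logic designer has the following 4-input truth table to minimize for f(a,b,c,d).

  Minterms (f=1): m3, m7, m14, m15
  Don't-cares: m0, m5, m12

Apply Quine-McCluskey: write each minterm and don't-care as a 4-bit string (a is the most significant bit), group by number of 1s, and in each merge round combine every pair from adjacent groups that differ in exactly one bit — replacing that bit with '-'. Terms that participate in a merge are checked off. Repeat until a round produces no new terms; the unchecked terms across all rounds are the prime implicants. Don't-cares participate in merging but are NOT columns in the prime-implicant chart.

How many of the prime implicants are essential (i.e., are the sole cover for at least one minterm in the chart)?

size-2^0 implicants → 0000  0011(✓)  0101(✓)  0111(✓)  1100(✓)  1110(✓)  1111(✓)
size-2^1 implicants → -111  0-11  01-1  11-0  111-
Unchecked terms (primes): -111, 0-11, 0000, 01-1, 11-0, 111-
Minterm coverage:
  m3 ⊆ 0-11 [E]
  m7 ⊆ -111,0-11,01-1
  m14 ⊆ 11-0,111-
  m15 ⊆ -111,111-
E = {0-11}

1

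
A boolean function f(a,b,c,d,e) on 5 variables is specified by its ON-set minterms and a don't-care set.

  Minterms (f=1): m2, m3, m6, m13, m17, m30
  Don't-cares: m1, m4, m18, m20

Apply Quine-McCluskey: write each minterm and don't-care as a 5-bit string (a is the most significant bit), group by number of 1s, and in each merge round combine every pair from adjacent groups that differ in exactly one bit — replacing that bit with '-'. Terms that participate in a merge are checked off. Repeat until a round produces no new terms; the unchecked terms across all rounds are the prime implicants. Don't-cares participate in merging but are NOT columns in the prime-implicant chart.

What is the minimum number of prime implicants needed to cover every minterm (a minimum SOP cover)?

[col 0] 00001*, 00010*, 00011*, 00100*, 00110*, 01101, 10001*, 10010*, 10100*, 11110
[col 1] -0001, -0010, -0100, 00-10, 000-1, 0001-, 001-0
Prime implicants: -0001, -0010, -0100, 00-10, 000-1, 0001-, 001-0, 01101, 11110
PI chart (minterm → PIs covering it):
  2 | -0010,00-10,0001-
  3 | 000-1,0001-
  6 | 00-10,001-0
  13 | 01101  (sole → essential)
  17 | -0001  (sole → essential)
  30 | 11110  (sole → essential)
Essential prime implicants: -0001, 01101, 11110
Petrick residual → 00-10, 000-1
Minimum SOP uses 5 PIs: b'c'd'e + a'b'de' + a'b'c'e + a'bcd'e + abcde'

5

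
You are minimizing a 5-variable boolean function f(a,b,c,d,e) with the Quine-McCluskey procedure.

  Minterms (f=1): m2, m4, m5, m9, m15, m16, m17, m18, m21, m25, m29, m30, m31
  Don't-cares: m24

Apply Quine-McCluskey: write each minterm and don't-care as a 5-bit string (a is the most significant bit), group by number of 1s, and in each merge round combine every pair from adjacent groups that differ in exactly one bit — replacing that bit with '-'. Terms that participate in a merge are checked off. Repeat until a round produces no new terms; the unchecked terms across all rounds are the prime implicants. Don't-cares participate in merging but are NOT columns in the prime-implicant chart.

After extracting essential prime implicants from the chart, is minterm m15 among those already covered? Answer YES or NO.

YES

[col 0] 00010*, 00100*, 00101*, 01001*, 01111*, 10000*, 10001*, 10010*, 10101*, 11000*, 11001*, 11101*, 11110*, 11111*
[col 1] -0010, -0101, -1001, -1111, 0010-, 1-000*, 1-001*, 1-101*, 10-01*, 100-0, 1000-*, 11-01*, 1100-*, 111-1, 1111-
[col 2] 1--01, 1-00-
Prime implicants: -0010, -0101, -1001, -1111, 0010-, 1--01, 1-00-, 100-0, 111-1, 1111-
PI chart (minterm → PIs covering it):
  2 | -0010  (sole → essential)
  4 | 0010-  (sole → essential)
  5 | -0101,0010-
  9 | -1001  (sole → essential)
  15 | -1111  (sole → essential)
  16 | 1-00-,100-0
  17 | 1--01,1-00-
  18 | -0010,100-0
  21 | -0101,1--01
  25 | -1001,1--01,1-00-
  29 | 1--01,111-1
  30 | 1111-  (sole → essential)
  31 | -1111,111-1,1111-
Essential prime implicants: -0010, -1001, -1111, 0010-, 1111-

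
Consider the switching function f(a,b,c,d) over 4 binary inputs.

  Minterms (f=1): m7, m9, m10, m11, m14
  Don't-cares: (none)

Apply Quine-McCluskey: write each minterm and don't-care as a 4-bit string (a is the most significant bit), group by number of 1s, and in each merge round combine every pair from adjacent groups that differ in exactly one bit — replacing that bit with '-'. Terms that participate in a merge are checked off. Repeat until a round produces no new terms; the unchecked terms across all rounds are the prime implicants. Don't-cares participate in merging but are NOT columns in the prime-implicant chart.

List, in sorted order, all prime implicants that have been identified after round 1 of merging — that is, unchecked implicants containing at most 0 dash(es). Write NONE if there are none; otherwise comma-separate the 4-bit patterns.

0111

[col 0] 0111, 1001*, 1010*, 1011*, 1110*
[col 1] 1-10, 10-1, 101-
Prime implicants: 0111, 1-10, 10-1, 101-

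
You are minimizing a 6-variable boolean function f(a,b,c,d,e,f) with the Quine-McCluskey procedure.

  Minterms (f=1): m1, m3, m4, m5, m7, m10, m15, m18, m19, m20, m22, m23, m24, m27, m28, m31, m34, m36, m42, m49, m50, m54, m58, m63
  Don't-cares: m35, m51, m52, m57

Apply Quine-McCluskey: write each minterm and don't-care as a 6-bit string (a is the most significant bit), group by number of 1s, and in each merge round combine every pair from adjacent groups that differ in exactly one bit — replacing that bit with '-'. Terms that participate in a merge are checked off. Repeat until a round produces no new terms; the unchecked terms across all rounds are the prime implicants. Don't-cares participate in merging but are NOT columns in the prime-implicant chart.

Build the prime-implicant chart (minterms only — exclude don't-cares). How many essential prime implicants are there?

size-2^0 implicants → 000001(✓)  000011(✓)  000100(✓)  000101(✓)  000111(✓)  001010(✓)  001111(✓)  010010(✓)  010011(✓)  010100(✓)  010110(✓)  010111(✓)  011000(✓)  011011(✓)  011100(✓)  011111(✓)  100010(✓)  100011(✓)  100100(✓)  101010(✓)  110001(✓)  110010(✓)  110011(✓)  110100(✓)  110110(✓)  111001(✓)  111010(✓)  111111(✓)
size-2^1 implicants → -00011(✓)  -00100(✓)  -01010  -10010(✓)  -10011(✓)  -10100(✓)  -10110(✓)  -11111  0-0011(✓)  0-0100(✓)  0-0111(✓)  0-1111(✓)  00-111(✓)  000-01(✓)  000-11(✓)  0000-1(✓)  0001-1(✓)  00010-  01-011(✓)  01-100  01-111(✓)  010-10(✓)  010-11(✓)  01001-(✓)  0101-0(✓)  01011-(✓)  011-00  011-11(✓)  1-0010(✓)  1-0011(✓)  1-0100(✓)  1-1010(✓)  10-010(✓)  10001-(✓)  11-001  11-010(✓)  110-10(✓)  1100-1  11001-(✓)  1101-0(✓)
size-2^2 implicants → --0011  --0100  -10-10  -1001-  -101-0  0--111  0-0-11  000--1  01--11  010-1-  1--010  1-001-
Unchecked terms (primes): --0011, --0100, -01010, -10-10, -1001-, -101-0, -11111, 0--111, 0-0-11, 000--1, 00010-, 01--11, 01-100, 010-1-, 011-00, 1--010, 1-001-, 11-001, 1100-1
Minterm coverage:
  m1 ⊆ 000--1 [E]
  m3 ⊆ --0011,0-0-11,000--1
  m4 ⊆ --0100,00010-
  m5 ⊆ 000--1,00010-
  m7 ⊆ 0--111,0-0-11,000--1
  m10 ⊆ -01010 [E]
  m15 ⊆ 0--111 [E]
  m18 ⊆ -10-10,-1001-,010-1-
  m19 ⊆ --0011,-1001-,0-0-11,01--11,010-1-
  m20 ⊆ --0100,-101-0,01-100
  m22 ⊆ -10-10,-101-0,010-1-
  m23 ⊆ 0--111,0-0-11,01--11,010-1-
  m24 ⊆ 011-00 [E]
  m27 ⊆ 01--11 [E]
  m28 ⊆ 01-100,011-00
  m31 ⊆ -11111,0--111,01--11
  m34 ⊆ 1--010,1-001-
  m36 ⊆ --0100 [E]
  m42 ⊆ -01010,1--010
  m49 ⊆ 11-001,1100-1
  m50 ⊆ -10-10,-1001-,1--010,1-001-
  m54 ⊆ -10-10,-101-0
  m58 ⊆ 1--010 [E]
  m63 ⊆ -11111 [E]
E = {--0100, -01010, -11111, 0--111, 000--1, 01--11, 011-00, 1--010}

8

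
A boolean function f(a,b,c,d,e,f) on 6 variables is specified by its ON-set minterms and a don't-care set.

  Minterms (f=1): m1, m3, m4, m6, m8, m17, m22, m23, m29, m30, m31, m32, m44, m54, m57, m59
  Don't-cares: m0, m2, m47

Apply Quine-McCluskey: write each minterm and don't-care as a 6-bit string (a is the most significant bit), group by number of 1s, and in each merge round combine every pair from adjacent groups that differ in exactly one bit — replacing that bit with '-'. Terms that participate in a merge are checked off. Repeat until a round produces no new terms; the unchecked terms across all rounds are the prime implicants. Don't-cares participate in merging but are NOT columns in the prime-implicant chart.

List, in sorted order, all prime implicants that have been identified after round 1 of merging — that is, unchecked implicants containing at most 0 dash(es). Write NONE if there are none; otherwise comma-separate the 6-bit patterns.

101100, 101111

[col 0] 000000*, 000001*, 000010*, 000011*, 000100*, 000110*, 001000*, 010001*, 010110*, 010111*, 011101*, 011110*, 011111*, 100000*, 101100, 101111, 110110*, 111001*, 111011*
[col 1] -00000, -10110, 0-0001, 0-0110, 00-000, 000-00*, 000-10*, 0000-0*, 0000-1*, 00000-*, 00001-*, 0001-0*, 01-110*, 01-111*, 01011-*, 0111-1, 01111-*, 1110-1
[col 2] 000--0, 0000--, 01-11-
Prime implicants: -00000, -10110, 0-0001, 0-0110, 00-000, 000--0, 0000--, 01-11-, 0111-1, 101100, 101111, 1110-1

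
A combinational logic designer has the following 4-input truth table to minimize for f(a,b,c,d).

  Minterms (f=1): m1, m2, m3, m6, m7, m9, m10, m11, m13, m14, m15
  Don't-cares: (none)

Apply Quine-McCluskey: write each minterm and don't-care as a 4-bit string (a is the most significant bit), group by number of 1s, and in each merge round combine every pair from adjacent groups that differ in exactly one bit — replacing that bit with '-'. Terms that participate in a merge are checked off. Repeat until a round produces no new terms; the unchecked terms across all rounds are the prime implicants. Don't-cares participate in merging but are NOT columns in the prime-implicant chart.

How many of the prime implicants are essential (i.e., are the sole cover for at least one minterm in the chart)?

3

[col 0] 0001*, 0010*, 0011*, 0110*, 0111*, 1001*, 1010*, 1011*, 1101*, 1110*, 1111*
[col 1] -001*, -010*, -011*, -110*, -111*, 0-10*, 0-11*, 00-1*, 001-*, 011-*, 1-01*, 1-10*, 1-11*, 10-1*, 101-*, 11-1*, 111-*
[col 2] --10*, --11*, -0-1, -01-*, -11-*, 0-1-*, 1--1, 1-1-*
[col 3] --1-
Prime implicants: --1-, -0-1, 1--1
PI chart (minterm → PIs covering it):
  1 | -0-1  (sole → essential)
  2 | --1-  (sole → essential)
  3 | --1-,-0-1
  6 | --1-  (sole → essential)
  7 | --1-  (sole → essential)
  9 | -0-1,1--1
  10 | --1-  (sole → essential)
  11 | --1-,-0-1,1--1
  13 | 1--1  (sole → essential)
  14 | --1-  (sole → essential)
  15 | --1-,1--1
Essential prime implicants: --1-, -0-1, 1--1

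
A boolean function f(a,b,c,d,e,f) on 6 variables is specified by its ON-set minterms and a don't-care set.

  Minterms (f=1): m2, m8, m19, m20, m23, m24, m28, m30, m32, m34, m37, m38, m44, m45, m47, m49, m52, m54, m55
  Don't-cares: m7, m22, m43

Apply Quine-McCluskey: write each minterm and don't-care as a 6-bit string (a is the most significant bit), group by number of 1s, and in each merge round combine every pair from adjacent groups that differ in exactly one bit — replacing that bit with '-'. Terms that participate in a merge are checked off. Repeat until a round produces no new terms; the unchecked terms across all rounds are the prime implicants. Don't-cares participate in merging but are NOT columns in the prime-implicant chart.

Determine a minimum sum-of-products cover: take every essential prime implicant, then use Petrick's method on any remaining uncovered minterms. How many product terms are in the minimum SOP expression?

12

size-2^0 implicants → 000010(✓)  000111(✓)  001000(✓)  010011(✓)  010100(✓)  010110(✓)  010111(✓)  011000(✓)  011100(✓)  011110(✓)  100000(✓)  100010(✓)  100101(✓)  100110(✓)  101011(✓)  101100(✓)  101101(✓)  101111(✓)  110001  110100(✓)  110110(✓)  110111(✓)
size-2^1 implicants → -00010  -10100(✓)  -10110(✓)  -10111(✓)  0-0111  0-1000  01-100(✓)  01-110(✓)  010-11  0101-0(✓)  01011-(✓)  011-00  0111-0(✓)  1-0110  10-101  100-10  1000-0  101-11  1011-1  10110-  1101-0(✓)  11011-(✓)
size-2^2 implicants → -101-0  -1011-  01-1-0
Unchecked terms (primes): -00010, -101-0, -1011-, 0-0111, 0-1000, 01-1-0, 010-11, 011-00, 1-0110, 10-101, 100-10, 1000-0, 101-11, 1011-1, 10110-, 110001
Minterm coverage:
  m2 ⊆ -00010 [E]
  m8 ⊆ 0-1000 [E]
  m19 ⊆ 010-11 [E]
  m20 ⊆ -101-0,01-1-0
  m23 ⊆ -1011-,0-0111,010-11
  m24 ⊆ 0-1000,011-00
  m28 ⊆ 01-1-0,011-00
  m30 ⊆ 01-1-0 [E]
  m32 ⊆ 1000-0 [E]
  m34 ⊆ -00010,100-10,1000-0
  m37 ⊆ 10-101 [E]
  m38 ⊆ 1-0110,100-10
  m44 ⊆ 10110- [E]
  m45 ⊆ 10-101,1011-1,10110-
  m47 ⊆ 101-11,1011-1
  m49 ⊆ 110001 [E]
  m52 ⊆ -101-0 [E]
  m54 ⊆ -101-0,-1011-,1-0110
  m55 ⊆ -1011- [E]
E = {-00010, -101-0, -1011-, 0-1000, 01-1-0, 010-11, 10-101, 1000-0, 10110-, 110001}
Petrick residual → 1-0110, 101-11
Cover = b'c'd'ef' + bc'df' + bc'de + a'cd'e'f' + a'bdf' + a'bc'ef + ac'def' + ab'de'f + ab'c'd'f' + ab'cef + ab'cde' + abc'd'e'f  |cover|=12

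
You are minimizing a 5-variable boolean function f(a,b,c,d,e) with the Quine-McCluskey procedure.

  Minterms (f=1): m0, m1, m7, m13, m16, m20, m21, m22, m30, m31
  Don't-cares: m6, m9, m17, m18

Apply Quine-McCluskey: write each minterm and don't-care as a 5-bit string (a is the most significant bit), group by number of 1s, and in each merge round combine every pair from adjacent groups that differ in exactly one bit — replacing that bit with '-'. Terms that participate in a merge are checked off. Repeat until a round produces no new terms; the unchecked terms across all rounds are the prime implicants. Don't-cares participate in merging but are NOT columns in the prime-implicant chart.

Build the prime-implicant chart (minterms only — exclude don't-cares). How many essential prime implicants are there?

5

Round 0: 00000✓ 00001✓ 00110✓ 00111✓ 01001✓ 01101✓ 10000✓ 10001✓ 10010✓ 10100✓ 10101✓ 10110✓ 11110✓ 11111✓
Round 1: -0000✓ -0001✓ -0110 0-001 0000-✓ 0011- 01-01 1-110 10-00✓ 10-01✓ 10-10✓ 100-0✓ 1000-✓ 101-0✓ 1010-✓ 1111-
Round 2: -000- 10--0 10-0-
PIs = {-000-, -0110, 0-001, 0011-, 01-01, 1-110, 10--0, 10-0-, 1111-}
Coverage chart:
  m0: -000- ←essential
  m1: -000-,0-001
  m7: 0011- ←essential
  m13: 01-01 ←essential
  m16: -000-,10--0,10-0-
  m20: 10--0,10-0-
  m21: 10-0- ←essential
  m22: -0110,1-110,10--0
  m30: 1-110,1111-
  m31: 1111- ←essential
Essential: -000-, 0011-, 01-01, 10-0-, 1111-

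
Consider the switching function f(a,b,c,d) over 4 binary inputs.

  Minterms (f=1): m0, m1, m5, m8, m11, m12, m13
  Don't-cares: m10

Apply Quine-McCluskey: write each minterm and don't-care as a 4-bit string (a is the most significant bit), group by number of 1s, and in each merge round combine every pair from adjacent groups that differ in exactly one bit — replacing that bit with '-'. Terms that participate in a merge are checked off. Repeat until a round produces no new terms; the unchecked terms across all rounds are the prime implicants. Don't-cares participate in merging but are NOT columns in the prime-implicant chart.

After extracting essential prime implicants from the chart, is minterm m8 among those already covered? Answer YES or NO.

size-2^0 implicants → 0000(✓)  0001(✓)  0101(✓)  1000(✓)  1010(✓)  1011(✓)  1100(✓)  1101(✓)
size-2^1 implicants → -000  -101  0-01  000-  1-00  10-0  101-  110-
Unchecked terms (primes): -000, -101, 0-01, 000-, 1-00, 10-0, 101-, 110-
Minterm coverage:
  m0 ⊆ -000,000-
  m1 ⊆ 0-01,000-
  m5 ⊆ -101,0-01
  m8 ⊆ -000,1-00,10-0
  m11 ⊆ 101- [E]
  m12 ⊆ 1-00,110-
  m13 ⊆ -101,110-
E = {101-}

NO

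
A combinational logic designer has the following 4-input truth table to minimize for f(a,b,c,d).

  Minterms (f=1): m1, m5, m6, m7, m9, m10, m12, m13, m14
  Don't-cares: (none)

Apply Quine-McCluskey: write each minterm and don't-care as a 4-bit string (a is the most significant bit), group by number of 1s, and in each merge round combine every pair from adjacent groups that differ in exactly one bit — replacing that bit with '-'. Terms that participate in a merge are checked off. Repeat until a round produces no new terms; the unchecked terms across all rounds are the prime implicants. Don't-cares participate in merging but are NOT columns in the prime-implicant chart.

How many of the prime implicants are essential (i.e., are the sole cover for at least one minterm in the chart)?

2

size-2^0 implicants → 0001(✓)  0101(✓)  0110(✓)  0111(✓)  1001(✓)  1010(✓)  1100(✓)  1101(✓)  1110(✓)
size-2^1 implicants → -001(✓)  -101(✓)  -110  0-01(✓)  01-1  011-  1-01(✓)  1-10  11-0  110-
size-2^2 implicants → --01
Unchecked terms (primes): --01, -110, 01-1, 011-, 1-10, 11-0, 110-
Minterm coverage:
  m1 ⊆ --01 [E]
  m5 ⊆ --01,01-1
  m6 ⊆ -110,011-
  m7 ⊆ 01-1,011-
  m9 ⊆ --01 [E]
  m10 ⊆ 1-10 [E]
  m12 ⊆ 11-0,110-
  m13 ⊆ --01,110-
  m14 ⊆ -110,1-10,11-0
E = {--01, 1-10}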